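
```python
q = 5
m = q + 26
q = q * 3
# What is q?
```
Trace:
  q=5
  q=5, m=31
  q=15, m=31

Final answer: 15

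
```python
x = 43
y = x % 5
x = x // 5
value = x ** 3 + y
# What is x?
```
Trace:
  x=43
  x=43, y=3
  x=8, y=3
  x=8, y=3, value=515

Final answer: 8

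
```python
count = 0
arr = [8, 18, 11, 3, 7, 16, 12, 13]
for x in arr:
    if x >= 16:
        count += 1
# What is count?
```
Trace:
  count=0
  count=0, x=8
  count=1, x=18
  count=1, x=11
  count=1, x=3
  count=1, x=7
  count=2, x=16
  count=2, x=12
  count=2, x=13

Final answer: 2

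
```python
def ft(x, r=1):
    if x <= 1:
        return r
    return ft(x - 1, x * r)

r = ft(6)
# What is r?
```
Call trace:
ft(x=6, r=1)
  ft(x=5, r=6)
    ft(x=4, r=30)
      ft(x=3, r=120)
        ft(x=2, r=360)
          ft(x=1, r=720)
          -> return 720
        -> return 720
      -> return 720
    -> return 720
  -> return 720
-> return 720

Final answer: 720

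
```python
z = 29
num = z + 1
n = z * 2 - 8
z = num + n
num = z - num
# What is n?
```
Trace:
  z=29
  z=29, num=30
  z=29, num=30, n=50
  z=80, num=30, n=50
  z=80, num=50, n=50

Final answer: 50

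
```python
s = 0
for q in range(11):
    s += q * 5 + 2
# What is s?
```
Trace:
  s=0
  s=2, q=0
  s=9, q=1
  s=21, q=2
  s=38, q=3
  s=60, q=4
  s=87, q=5
  s=119, q=6
  s=156, q=7
  s=198, q=8
  s=245, q=9
  s=297, q=10

Final answer: 297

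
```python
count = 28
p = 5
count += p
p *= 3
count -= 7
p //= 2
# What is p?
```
Trace:
  count=28
  count=28, p=5
  count=33, p=5
  count=33, p=15
  count=26, p=15
  count=26, p=7

Final answer: 7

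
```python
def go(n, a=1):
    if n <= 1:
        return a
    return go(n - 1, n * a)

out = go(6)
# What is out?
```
Call trace:
go(n=6, a=1)
  go(n=5, a=6)
    go(n=4, a=30)
      go(n=3, a=120)
        go(n=2, a=360)
          go(n=1, a=720)
          -> return 720
        -> return 720
      -> return 720
    -> return 720
  -> return 720
-> return 720

Final answer: 720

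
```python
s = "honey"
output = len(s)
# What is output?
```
Trace:
  s='honey'
  s='honey', output=5

Final answer: 5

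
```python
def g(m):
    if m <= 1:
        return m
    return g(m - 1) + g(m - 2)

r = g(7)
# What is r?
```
Call trace (a repeated sub-call is expanded the first time; later identical calls just restate its return value):
g(m=7)
  g(m=6)
    g(m=5)
      g(m=4)
        g(m=3)
          g(m=2)
            g(m=1)
            -> return 1
            g(m=0)
            -> return 0
          -> return 1
          g(m=1)
          -> return 1
        -> return 2
        g(m=2) -> return 1  (same call as traced above)
      -> return 3
      g(m=3) -> return 2  (same call as traced above)
    -> return 5
    g(m=4) -> return 3  (same call as traced above)
  -> return 8
  g(m=5) -> return 5  (same call as traced above)
-> return 13

Final answer: 13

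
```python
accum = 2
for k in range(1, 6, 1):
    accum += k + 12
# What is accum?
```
Trace:
  accum=2
  accum=15, k=1
  accum=29, k=2
  accum=44, k=3
  accum=60, k=4
  accum=77, k=5

Final answer: 77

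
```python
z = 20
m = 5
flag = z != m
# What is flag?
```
Trace:
  z=20
  z=20, m=5
  z=20, m=5, flag=True

Final answer: True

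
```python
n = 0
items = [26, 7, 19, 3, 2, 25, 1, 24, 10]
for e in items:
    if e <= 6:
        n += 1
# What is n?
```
Trace:
  n=0
  n=0, e=26
  n=0, e=7
  n=0, e=19
  n=1, e=3
  n=2, e=2
  n=2, e=25
  n=3, e=1
  n=3, e=24
  n=3, e=10

Final answer: 3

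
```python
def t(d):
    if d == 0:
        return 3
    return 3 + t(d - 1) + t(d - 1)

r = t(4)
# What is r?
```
Call trace (a repeated sub-call is expanded the first time; later identical calls just restate its return value):
t(d=4)
  t(d=3)
    t(d=2)
      t(d=1)
        t(d=0)
        -> return 3
        t(d=0)
        -> return 3
      -> return 9
      t(d=1) -> return 9  (same call as traced above)
    -> return 21
    t(d=2) -> return 21  (same call as traced above)
  -> return 45
  t(d=3) -> return 45  (same call as traced above)
-> return 93

Final answer: 93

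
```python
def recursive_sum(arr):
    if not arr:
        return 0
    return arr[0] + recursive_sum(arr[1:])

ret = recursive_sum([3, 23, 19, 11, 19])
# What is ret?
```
Call trace:
recursive_sum(arr=[3, 23, 19, 11, 19])
  recursive_sum(arr=[23, 19, 11, 19])
    recursive_sum(arr=[19, 11, 19])
      recursive_sum(arr=[11, 19])
        recursive_sum(arr=[19])
          recursive_sum(arr=[])
          -> return 0
        -> return 19
      -> return 30
    -> return 49
  -> return 72
-> return 75

Final answer: 75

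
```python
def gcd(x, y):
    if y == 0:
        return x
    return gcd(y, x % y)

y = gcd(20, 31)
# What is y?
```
Call trace:
gcd(x=20, y=31)
  gcd(x=31, y=20)
    gcd(x=20, y=11)
      gcd(x=11, y=9)
        gcd(x=9, y=2)
          gcd(x=2, y=1)
            gcd(x=1, y=0)
            -> return 1
          -> return 1
        -> return 1
      -> return 1
    -> return 1
  -> return 1
-> return 1

Final answer: 1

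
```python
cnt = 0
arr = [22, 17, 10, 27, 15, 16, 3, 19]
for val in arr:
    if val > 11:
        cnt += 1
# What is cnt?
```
Trace:
  cnt=0
  cnt=1, val=22
  cnt=2, val=17
  cnt=2, val=10
  cnt=3, val=27
  cnt=4, val=15
  cnt=5, val=16
  cnt=5, val=3
  cnt=6, val=19

Final answer: 6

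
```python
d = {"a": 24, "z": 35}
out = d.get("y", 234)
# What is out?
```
Trace:
  d={'a': 24, 'z': 35}
  d={'a': 24, 'z': 35}, out=234

Final answer: 234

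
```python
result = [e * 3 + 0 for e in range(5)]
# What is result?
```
Trace:
  e=0
  e=1
  e=2
  e=3
  e=4
  result=[0, 3, 6, 9, 12]

Final answer: [0, 3, 6, 9, 12]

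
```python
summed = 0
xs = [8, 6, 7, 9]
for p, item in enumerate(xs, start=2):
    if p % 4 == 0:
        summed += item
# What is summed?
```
Trace:
  summed=0
  summed=0, p=2, item=8
  summed=0, p=3, item=6
  summed=7, p=4, item=7
  summed=7, p=5, item=9

Final answer: 7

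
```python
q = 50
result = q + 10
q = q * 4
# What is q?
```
Trace:
  q=50
  q=50, result=60
  q=200, result=60

Final answer: 200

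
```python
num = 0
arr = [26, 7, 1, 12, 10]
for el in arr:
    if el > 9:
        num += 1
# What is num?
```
Trace:
  num=0
  num=1, el=26
  num=1, el=7
  num=1, el=1
  num=2, el=12
  num=3, el=10

Final answer: 3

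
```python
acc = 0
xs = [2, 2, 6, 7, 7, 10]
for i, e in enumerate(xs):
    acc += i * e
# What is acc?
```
Trace:
  acc=0
  acc=0, i=0, e=2
  acc=2, i=1, e=2
  acc=14, i=2, e=6
  acc=35, i=3, e=7
  acc=63, i=4, e=7
  acc=113, i=5, e=10

Final answer: 113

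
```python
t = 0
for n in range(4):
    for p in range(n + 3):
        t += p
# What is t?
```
Trace:
  t=0
  t=0, n=0, p=0
  t=1, n=0, p=1
  t=3, n=0, p=2
  t=3, n=1, p=0
  t=4, n=1, p=1
  t=6, n=1, p=2
  t=9, n=1, p=3
  t=9, n=2, p=0
  t=10, n=2, p=1
  t=12, n=2, p=2
  t=15, n=2, p=3
  t=19, n=2, p=4
  t=19, n=3, p=0
  t=20, n=3, p=1
  t=22, n=3, p=2
  t=25, n=3, p=3
  t=29, n=3, p=4
  t=34, n=3, p=5

Final answer: 34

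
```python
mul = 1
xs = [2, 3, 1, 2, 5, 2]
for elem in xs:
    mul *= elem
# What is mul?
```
Trace:
  mul=1
  mul=2, elem=2
  mul=6, elem=3
  mul=6, elem=1
  mul=12, elem=2
  mul=60, elem=5
  mul=120, elem=2

Final answer: 120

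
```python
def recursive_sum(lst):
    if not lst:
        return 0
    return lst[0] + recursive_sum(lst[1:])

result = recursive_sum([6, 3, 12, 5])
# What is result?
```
Call trace:
recursive_sum(lst=[6, 3, 12, 5])
  recursive_sum(lst=[3, 12, 5])
    recursive_sum(lst=[12, 5])
      recursive_sum(lst=[5])
        recursive_sum(lst=[])
        -> return 0
      -> return 5
    -> return 17
  -> return 20
-> return 26

Final answer: 26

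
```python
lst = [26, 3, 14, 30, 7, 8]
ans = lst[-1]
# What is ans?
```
Trace:
  lst=[26, 3, 14, 30, 7, 8]
  lst=[26, 3, 14, 30, 7, 8], ans=8

Final answer: 8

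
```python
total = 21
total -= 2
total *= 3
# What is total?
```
Trace:
  total=21
  total=19
  total=57

Final answer: 57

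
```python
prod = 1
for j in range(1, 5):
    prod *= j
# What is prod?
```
Trace:
  prod=1
  prod=1, j=1
  prod=2, j=2
  prod=6, j=3
  prod=24, j=4

Final answer: 24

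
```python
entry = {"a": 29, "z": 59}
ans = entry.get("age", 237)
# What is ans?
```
Trace:
  entry={'a': 29, 'z': 59}
  entry={'a': 29, 'z': 59}, ans=237

Final answer: 237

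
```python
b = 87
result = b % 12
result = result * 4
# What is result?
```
Trace:
  b=87
  b=87, result=3
  b=87, result=12

Final answer: 12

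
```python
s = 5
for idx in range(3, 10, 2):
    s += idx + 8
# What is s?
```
Trace:
  s=5
  s=16, idx=3
  s=29, idx=5
  s=44, idx=7
  s=61, idx=9

Final answer: 61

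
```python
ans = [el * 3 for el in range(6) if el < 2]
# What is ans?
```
Trace:
  el=0
  el=1
  el=2
  el=3
  el=4
  el=5
  ans=[0, 3]

Final answer: [0, 3]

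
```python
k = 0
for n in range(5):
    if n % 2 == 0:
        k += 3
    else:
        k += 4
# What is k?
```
Trace:
  k=0
  k=3, n=0
  k=7, n=1
  k=10, n=2
  k=14, n=3
  k=17, n=4

Final answer: 17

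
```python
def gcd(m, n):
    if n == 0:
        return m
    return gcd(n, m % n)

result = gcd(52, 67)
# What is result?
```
Call trace:
gcd(m=52, n=67)
  gcd(m=67, n=52)
    gcd(m=52, n=15)
      gcd(m=15, n=7)
        gcd(m=7, n=1)
          gcd(m=1, n=0)
          -> return 1
        -> return 1
      -> return 1
    -> return 1
  -> return 1
-> return 1

Final answer: 1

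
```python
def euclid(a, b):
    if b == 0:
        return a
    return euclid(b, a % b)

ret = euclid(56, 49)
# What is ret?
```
Call trace:
euclid(a=56, b=49)
  euclid(a=49, b=7)
    euclid(a=7, b=0)
    -> return 7
  -> return 7
-> return 7

Final answer: 7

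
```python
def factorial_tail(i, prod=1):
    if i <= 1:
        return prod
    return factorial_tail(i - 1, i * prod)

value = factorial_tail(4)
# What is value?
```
Call trace:
factorial_tail(i=4, prod=1)
  factorial_tail(i=3, prod=4)
    factorial_tail(i=2, prod=12)
      factorial_tail(i=1, prod=24)
      -> return 24
    -> return 24
  -> return 24
-> return 24

Final answer: 24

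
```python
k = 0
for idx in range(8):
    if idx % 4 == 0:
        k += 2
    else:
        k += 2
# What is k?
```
Trace:
  k=0
  k=2, idx=0
  k=4, idx=1
  k=6, idx=2
  k=8, idx=3
  k=10, idx=4
  k=12, idx=5
  k=14, idx=6
  k=16, idx=7

Final answer: 16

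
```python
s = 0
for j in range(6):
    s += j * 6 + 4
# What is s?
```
Trace:
  s=0
  s=4, j=0
  s=14, j=1
  s=30, j=2
  s=52, j=3
  s=80, j=4
  s=114, j=5

Final answer: 114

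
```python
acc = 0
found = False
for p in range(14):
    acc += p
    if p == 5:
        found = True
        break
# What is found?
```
Trace:
  acc=0
  acc=0, found=False
  acc=0, found=False, p=0
  acc=1, found=False, p=1
  acc=3, found=False, p=2
  acc=6, found=False, p=3
  acc=10, found=False, p=4
  acc=15, found=True, p=5

Final answer: True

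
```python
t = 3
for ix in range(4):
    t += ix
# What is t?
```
Trace:
  t=3
  t=3, ix=0
  t=4, ix=1
  t=6, ix=2
  t=9, ix=3

Final answer: 9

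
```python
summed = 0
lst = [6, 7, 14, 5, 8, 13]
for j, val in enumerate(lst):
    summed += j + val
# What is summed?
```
Trace:
  summed=0
  summed=6, j=0, val=6
  summed=14, j=1, val=7
  summed=30, j=2, val=14
  summed=38, j=3, val=5
  summed=50, j=4, val=8
  summed=68, j=5, val=13

Final answer: 68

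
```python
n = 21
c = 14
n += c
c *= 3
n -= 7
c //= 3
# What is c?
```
Trace:
  n=21
  n=21, c=14
  n=35, c=14
  n=35, c=42
  n=28, c=42
  n=28, c=14

Final answer: 14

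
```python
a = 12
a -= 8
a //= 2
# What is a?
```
Trace:
  a=12
  a=4
  a=2

Final answer: 2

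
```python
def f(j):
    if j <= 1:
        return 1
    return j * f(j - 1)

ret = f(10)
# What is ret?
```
Call trace:
f(j=10)
  f(j=9)
    f(j=8)
      f(j=7)
        f(j=6)
          f(j=5)
            f(j=4)
              f(j=3)
                f(j=2)
                  f(j=1)
                  -> return 1
                -> return 2
              -> return 6
            -> return 24
          -> return 120
        -> return 720
      -> return 5040
    -> return 40320
  -> return 362880
-> return 3628800

Final answer: 3628800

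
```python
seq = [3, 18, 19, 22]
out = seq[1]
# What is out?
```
Trace:
  seq=[3, 18, 19, 22]
  seq=[3, 18, 19, 22], out=18

Final answer: 18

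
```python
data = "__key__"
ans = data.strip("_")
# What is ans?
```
Trace:
  data='__key__'
  data='__key__', ans='key'

Final answer: 'key'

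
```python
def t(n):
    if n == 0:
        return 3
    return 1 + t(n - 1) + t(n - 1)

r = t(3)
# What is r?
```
Call trace (a repeated sub-call is expanded the first time; later identical calls just restate its return value):
t(n=3)
  t(n=2)
    t(n=1)
      t(n=0)
      -> return 3
      t(n=0)
      -> return 3
    -> return 7
    t(n=1) -> return 7  (same call as traced above)
  -> return 15
  t(n=2) -> return 15  (same call as traced above)
-> return 31

Final answer: 31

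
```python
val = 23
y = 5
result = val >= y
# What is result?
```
Trace:
  val=23
  val=23, y=5
  val=23, y=5, result=True

Final answer: True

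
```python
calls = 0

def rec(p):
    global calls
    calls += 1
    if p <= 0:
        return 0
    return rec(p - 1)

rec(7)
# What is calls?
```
Call trace:
rec(p=7)
  rec(p=6)
    rec(p=5)
      rec(p=4)
        rec(p=3)
          rec(p=2)
            rec(p=1)
              rec(p=0)
              -> return 0
            -> return 0
          -> return 0
        -> return 0
      -> return 0
    -> return 0
  -> return 0
-> return 0

calls is incremented once per call. rec is entered once for each p = 7, 6, 5, 4, 3, 2, 1, 0 (the p <= 0 call returns without recursing), i.e. 7 + 1 calls.
calls = 8

Final answer: 8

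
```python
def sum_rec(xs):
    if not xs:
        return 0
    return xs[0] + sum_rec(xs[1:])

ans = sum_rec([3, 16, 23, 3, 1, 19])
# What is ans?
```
Call trace:
sum_rec(xs=[3, 16, 23, 3, 1, 19])
  sum_rec(xs=[16, 23, 3, 1, 19])
    sum_rec(xs=[23, 3, 1, 19])
      sum_rec(xs=[3, 1, 19])
        sum_rec(xs=[1, 19])
          sum_rec(xs=[19])
            sum_rec(xs=[])
            -> return 0
          -> return 19
        -> return 20
      -> return 23
    -> return 46
  -> return 62
-> return 65

Final answer: 65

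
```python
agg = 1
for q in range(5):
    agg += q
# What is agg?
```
Trace:
  agg=1
  agg=1, q=0
  agg=2, q=1
  agg=4, q=2
  agg=7, q=3
  agg=11, q=4

Final answer: 11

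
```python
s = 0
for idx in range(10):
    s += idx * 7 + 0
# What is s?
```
Trace:
  s=0
  s=0, idx=0
  s=7, idx=1
  s=21, idx=2
  s=42, idx=3
  s=70, idx=4
  s=105, idx=5
  s=147, idx=6
  s=196, idx=7
  s=252, idx=8
  s=315, idx=9

Final answer: 315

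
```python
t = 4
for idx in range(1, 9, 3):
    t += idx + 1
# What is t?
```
Trace:
  t=4
  t=6, idx=1
  t=11, idx=4
  t=19, idx=7

Final answer: 19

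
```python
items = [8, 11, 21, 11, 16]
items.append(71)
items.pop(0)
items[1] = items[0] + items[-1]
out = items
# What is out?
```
Trace:
  items=[8, 11, 21, 11, 16]
  items=[8, 11, 21, 11, 16, 71]
  items=[11, 21, 11, 16, 71]
  items=[11, 82, 11, 16, 71]
  items=[11, 82, 11, 16, 71], out=[11, 82, 11, 16, 71]

Final answer: [11, 82, 11, 16, 71]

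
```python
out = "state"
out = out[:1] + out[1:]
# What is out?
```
Trace:
  out='state'
  out='state'

Final answer: 'state'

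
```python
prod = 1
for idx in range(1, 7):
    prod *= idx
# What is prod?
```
Trace:
  prod=1
  prod=1, idx=1
  prod=2, idx=2
  prod=6, idx=3
  prod=24, idx=4
  prod=120, idx=5
  prod=720, idx=6

Final answer: 720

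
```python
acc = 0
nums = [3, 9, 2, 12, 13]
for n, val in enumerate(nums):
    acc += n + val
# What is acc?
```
Trace:
  acc=0
  acc=3, n=0, val=3
  acc=13, n=1, val=9
  acc=17, n=2, val=2
  acc=32, n=3, val=12
  acc=49, n=4, val=13

Final answer: 49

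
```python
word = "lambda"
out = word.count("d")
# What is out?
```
Trace:
  word='lambda'
  word='lambda', out=1

Final answer: 1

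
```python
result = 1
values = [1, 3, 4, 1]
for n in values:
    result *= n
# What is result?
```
Trace:
  result=1
  result=1, n=1
  result=3, n=3
  result=12, n=4
  result=12, n=1

Final answer: 12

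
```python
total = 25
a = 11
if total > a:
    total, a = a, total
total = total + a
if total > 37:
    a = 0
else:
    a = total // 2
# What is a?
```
Trace:
  total=25
  total=25, a=11
  total=11, a=25
  total=36, a=25
  total=36, a=18

Final answer: 18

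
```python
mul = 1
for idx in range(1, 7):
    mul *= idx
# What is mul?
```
Trace:
  mul=1
  mul=1, idx=1
  mul=2, idx=2
  mul=6, idx=3
  mul=24, idx=4
  mul=120, idx=5
  mul=720, idx=6

Final answer: 720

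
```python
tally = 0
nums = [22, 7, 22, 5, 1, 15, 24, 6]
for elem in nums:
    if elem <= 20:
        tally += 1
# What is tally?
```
Trace:
  tally=0
  tally=0, elem=22
  tally=1, elem=7
  tally=1, elem=22
  tally=2, elem=5
  tally=3, elem=1
  tally=4, elem=15
  tally=4, elem=24
  tally=5, elem=6

Final answer: 5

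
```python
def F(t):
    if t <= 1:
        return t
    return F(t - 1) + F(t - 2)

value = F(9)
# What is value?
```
Call trace (a repeated sub-call is expanded the first time; later identical calls just restate its return value):
F(t=9)
  F(t=8)
    F(t=7)
      F(t=6)
        F(t=5)
          F(t=4)
            F(t=3)
              F(t=2)
                F(t=1)
                -> return 1
                F(t=0)
                -> return 0
              -> return 1
              F(t=1)
              -> return 1
            -> return 2
            F(t=2) -> return 1  (same call as traced above)
          -> return 3
          F(t=3) -> return 2  (same call as traced above)
        -> return 5
        F(t=4) -> return 3  (same call as traced above)
      -> return 8
      F(t=5) -> return 5  (same call as traced above)
    -> return 13
    F(t=6) -> return 8  (same call as traced above)
  -> return 21
  F(t=7) -> return 13  (same call as traced above)
-> return 34

Final answer: 34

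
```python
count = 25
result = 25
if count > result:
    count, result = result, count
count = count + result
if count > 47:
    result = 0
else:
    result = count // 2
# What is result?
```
Trace:
  count=25
  count=25, result=25
  count=25, result=25
  count=50, result=25
  count=50, result=0

Final answer: 0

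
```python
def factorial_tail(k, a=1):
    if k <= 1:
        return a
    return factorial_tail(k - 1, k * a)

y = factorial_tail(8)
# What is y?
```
Call trace:
factorial_tail(k=8, a=1)
  factorial_tail(k=7, a=8)
    factorial_tail(k=6, a=56)
      factorial_tail(k=5, a=336)
        factorial_tail(k=4, a=1680)
          factorial_tail(k=3, a=6720)
            factorial_tail(k=2, a=20160)
              factorial_tail(k=1, a=40320)
              -> return 40320
            -> return 40320
          -> return 40320
        -> return 40320
      -> return 40320
    -> return 40320
  -> return 40320
-> return 40320

Final answer: 40320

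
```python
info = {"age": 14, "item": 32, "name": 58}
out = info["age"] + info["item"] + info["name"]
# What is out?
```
Trace:
  info={'age': 14, 'item': 32, 'name': 58}
  info={'age': 14, 'item': 32, 'name': 58}, out=104

Final answer: 104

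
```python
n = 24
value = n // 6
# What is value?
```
Trace:
  n=24
  n=24, value=4

Final answer: 4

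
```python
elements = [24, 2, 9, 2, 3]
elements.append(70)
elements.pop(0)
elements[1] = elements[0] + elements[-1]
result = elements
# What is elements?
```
Trace:
  elements=[24, 2, 9, 2, 3]
  elements=[24, 2, 9, 2, 3, 70]
  elements=[2, 9, 2, 3, 70]
  elements=[2, 72, 2, 3, 70]
  elements=[2, 72, 2, 3, 70], result=[2, 72, 2, 3, 70]

Final answer: [2, 72, 2, 3, 70]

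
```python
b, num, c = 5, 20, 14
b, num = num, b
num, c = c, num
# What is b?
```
Trace:
  b=5, num=20, c=14
  b=20, num=5, c=14
  b=20, num=14, c=5

Final answer: 20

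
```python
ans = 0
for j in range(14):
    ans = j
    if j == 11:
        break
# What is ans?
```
Trace:
  ans=0
  ans=0, j=0
  ans=1, j=1
  ans=2, j=2
  ans=3, j=3
  ans=4, j=4
  ans=5, j=5
  ans=6, j=6
  ans=7, j=7
  ans=8, j=8
  ans=9, j=9
  ans=10, j=10
  ans=11, j=11

Final answer: 11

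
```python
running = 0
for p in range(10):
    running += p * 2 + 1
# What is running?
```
Trace:
  running=0
  running=1, p=0
  running=4, p=1
  running=9, p=2
  running=16, p=3
  running=25, p=4
  running=36, p=5
  running=49, p=6
  running=64, p=7
  running=81, p=8
  running=100, p=9

Final answer: 100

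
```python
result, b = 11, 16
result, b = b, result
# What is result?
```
Trace:
  result=11, b=16
  result=16, b=11

Final answer: 16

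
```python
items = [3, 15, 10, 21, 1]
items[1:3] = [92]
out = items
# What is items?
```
Trace:
  items=[3, 15, 10, 21, 1]
  items=[3, 92, 21, 1]
  items=[3, 92, 21, 1], out=[3, 92, 21, 1]

Final answer: [3, 92, 21, 1]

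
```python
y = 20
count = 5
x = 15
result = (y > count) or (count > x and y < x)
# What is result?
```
Trace:
  y=20
  y=20, count=5
  y=20, count=5, x=15
  y=20, count=5, x=15, result=True

Final answer: True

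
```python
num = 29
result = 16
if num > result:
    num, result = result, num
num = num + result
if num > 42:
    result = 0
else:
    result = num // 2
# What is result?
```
Trace:
  num=29
  num=29, result=16
  num=16, result=29
  num=45, result=29
  num=45, result=0

Final answer: 0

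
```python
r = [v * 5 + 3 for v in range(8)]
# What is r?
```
Trace:
  v=0
  v=1
  v=2
  v=3
  v=4
  v=5
  v=6
  v=7
  r=[3, 8, 13, 18, 23, 28, 33, 38]

Final answer: [3, 8, 13, 18, 23, 28, 33, 38]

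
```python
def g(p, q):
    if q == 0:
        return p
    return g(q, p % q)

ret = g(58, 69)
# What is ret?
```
Call trace:
g(p=58, q=69)
  g(p=69, q=58)
    g(p=58, q=11)
      g(p=11, q=3)
        g(p=3, q=2)
          g(p=2, q=1)
            g(p=1, q=0)
            -> return 1
          -> return 1
        -> return 1
      -> return 1
    -> return 1
  -> return 1
-> return 1

Final answer: 1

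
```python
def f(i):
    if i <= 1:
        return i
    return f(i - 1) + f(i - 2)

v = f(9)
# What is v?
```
Call trace (a repeated sub-call is expanded the first time; later identical calls just restate its return value):
f(i=9)
  f(i=8)
    f(i=7)
      f(i=6)
        f(i=5)
          f(i=4)
            f(i=3)
              f(i=2)
                f(i=1)
                -> return 1
                f(i=0)
                -> return 0
              -> return 1
              f(i=1)
              -> return 1
            -> return 2
            f(i=2) -> return 1  (same call as traced above)
          -> return 3
          f(i=3) -> return 2  (same call as traced above)
        -> return 5
        f(i=4) -> return 3  (same call as traced above)
      -> return 8
      f(i=5) -> return 5  (same call as traced above)
    -> return 13
    f(i=6) -> return 8  (same call as traced above)
  -> return 21
  f(i=7) -> return 13  (same call as traced above)
-> return 34

Final answer: 34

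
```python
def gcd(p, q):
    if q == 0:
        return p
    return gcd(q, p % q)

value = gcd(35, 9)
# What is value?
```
Call trace:
gcd(p=35, q=9)
  gcd(p=9, q=8)
    gcd(p=8, q=1)
      gcd(p=1, q=0)
      -> return 1
    -> return 1
  -> return 1
-> return 1

Final answer: 1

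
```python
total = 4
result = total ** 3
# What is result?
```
Trace:
  total=4
  total=4, result=64

Final answer: 64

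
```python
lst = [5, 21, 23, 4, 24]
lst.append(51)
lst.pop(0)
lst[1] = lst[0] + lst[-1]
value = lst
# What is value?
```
Trace:
  lst=[5, 21, 23, 4, 24]
  lst=[5, 21, 23, 4, 24, 51]
  lst=[21, 23, 4, 24, 51]
  lst=[21, 72, 4, 24, 51]
  lst=[21, 72, 4, 24, 51], value=[21, 72, 4, 24, 51]

Final answer: [21, 72, 4, 24, 51]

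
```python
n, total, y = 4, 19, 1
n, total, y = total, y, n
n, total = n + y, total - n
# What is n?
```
Trace:
  n=4, total=19, y=1
  n=19, total=1, y=4
  n=23, total=-18, y=4

Final answer: 23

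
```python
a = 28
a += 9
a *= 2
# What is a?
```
Trace:
  a=28
  a=37
  a=74

Final answer: 74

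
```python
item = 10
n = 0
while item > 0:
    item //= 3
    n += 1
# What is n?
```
Trace:
  item=10
  item=10, n=0
  item=3, n=1
  item=1, n=2
  item=0, n=3

Final answer: 3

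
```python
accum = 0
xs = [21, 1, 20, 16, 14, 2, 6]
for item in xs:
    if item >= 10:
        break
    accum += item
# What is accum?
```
Trace:
  accum=0
  accum=0, item=21

Final answer: 0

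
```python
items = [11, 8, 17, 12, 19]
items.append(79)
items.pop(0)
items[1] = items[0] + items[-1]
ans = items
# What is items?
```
Trace:
  items=[11, 8, 17, 12, 19]
  items=[11, 8, 17, 12, 19, 79]
  items=[8, 17, 12, 19, 79]
  items=[8, 87, 12, 19, 79]
  items=[8, 87, 12, 19, 79], ans=[8, 87, 12, 19, 79]

Final answer: [8, 87, 12, 19, 79]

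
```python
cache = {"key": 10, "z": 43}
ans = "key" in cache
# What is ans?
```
Trace:
  cache={'key': 10, 'z': 43}
  cache={'key': 10, 'z': 43}, ans=True

Final answer: True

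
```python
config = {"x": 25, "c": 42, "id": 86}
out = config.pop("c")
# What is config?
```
Trace:
  config={'x': 25, 'c': 42, 'id': 86}
  config={'x': 25, 'id': 86}, out=42

Final answer: {'x': 25, 'id': 86}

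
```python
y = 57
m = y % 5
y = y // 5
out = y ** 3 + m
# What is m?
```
Trace:
  y=57
  y=57, m=2
  y=11, m=2
  y=11, m=2, out=1333

Final answer: 2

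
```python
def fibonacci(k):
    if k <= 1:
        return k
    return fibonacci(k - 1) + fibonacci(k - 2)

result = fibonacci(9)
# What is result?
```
Call trace (a repeated sub-call is expanded the first time; later identical calls just restate its return value):
fibonacci(k=9)
  fibonacci(k=8)
    fibonacci(k=7)
      fibonacci(k=6)
        fibonacci(k=5)
          fibonacci(k=4)
            fibonacci(k=3)
              fibonacci(k=2)
                fibonacci(k=1)
                -> return 1
                fibonacci(k=0)
                -> return 0
              -> return 1
              fibonacci(k=1)
              -> return 1
            -> return 2
            fibonacci(k=2) -> return 1  (same call as traced above)
          -> return 3
          fibonacci(k=3) -> return 2  (same call as traced above)
        -> return 5
        fibonacci(k=4) -> return 3  (same call as traced above)
      -> return 8
      fibonacci(k=5) -> return 5  (same call as traced above)
    -> return 13
    fibonacci(k=6) -> return 8  (same call as traced above)
  -> return 21
  fibonacci(k=7) -> return 13  (same call as traced above)
-> return 34

Final answer: 34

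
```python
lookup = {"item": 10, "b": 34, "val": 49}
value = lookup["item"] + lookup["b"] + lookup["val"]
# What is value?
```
Trace:
  lookup={'item': 10, 'b': 34, 'val': 49}
  lookup={'item': 10, 'b': 34, 'val': 49}, value=93

Final answer: 93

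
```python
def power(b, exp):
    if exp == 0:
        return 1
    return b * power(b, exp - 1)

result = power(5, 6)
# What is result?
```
Call trace:
power(b=5, exp=6)
  power(b=5, exp=5)
    power(b=5, exp=4)
      power(b=5, exp=3)
        power(b=5, exp=2)
          power(b=5, exp=1)
            power(b=5, exp=0)
            -> return 1
          -> return 5
        -> return 25
      -> return 125
    -> return 625
  -> return 3125
-> return 15625

Final answer: 15625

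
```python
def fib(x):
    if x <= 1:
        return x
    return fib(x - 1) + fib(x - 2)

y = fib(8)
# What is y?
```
Call trace (a repeated sub-call is expanded the first time; later identical calls just restate its return value):
fib(x=8)
  fib(x=7)
    fib(x=6)
      fib(x=5)
        fib(x=4)
          fib(x=3)
            fib(x=2)
              fib(x=1)
              -> return 1
              fib(x=0)
              -> return 0
            -> return 1
            fib(x=1)
            -> return 1
          -> return 2
          fib(x=2) -> return 1  (same call as traced above)
        -> return 3
        fib(x=3) -> return 2  (same call as traced above)
      -> return 5
      fib(x=4) -> return 3  (same call as traced above)
    -> return 8
    fib(x=5) -> return 5  (same call as traced above)
  -> return 13
  fib(x=6) -> return 8  (same call as traced above)
-> return 21

Final answer: 21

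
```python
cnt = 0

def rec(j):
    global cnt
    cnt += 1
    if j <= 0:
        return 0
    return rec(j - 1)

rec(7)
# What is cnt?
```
Call trace:
rec(j=7)
  rec(j=6)
    rec(j=5)
      rec(j=4)
        rec(j=3)
          rec(j=2)
            rec(j=1)
              rec(j=0)
              -> return 0
            -> return 0
          -> return 0
        -> return 0
      -> return 0
    -> return 0
  -> return 0
-> return 0

cnt is incremented once per call. rec is entered once for each j = 7, 6, 5, 4, 3, 2, 1, 0 (the j <= 0 call returns without recursing), i.e. 7 + 1 calls.
cnt = 8

Final answer: 8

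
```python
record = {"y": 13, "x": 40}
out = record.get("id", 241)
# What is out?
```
Trace:
  record={'y': 13, 'x': 40}
  record={'y': 13, 'x': 40}, out=241

Final answer: 241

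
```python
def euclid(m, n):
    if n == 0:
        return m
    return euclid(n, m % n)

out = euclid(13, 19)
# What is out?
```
Call trace:
euclid(m=13, n=19)
  euclid(m=19, n=13)
    euclid(m=13, n=6)
      euclid(m=6, n=1)
        euclid(m=1, n=0)
        -> return 1
      -> return 1
    -> return 1
  -> return 1
-> return 1

Final answer: 1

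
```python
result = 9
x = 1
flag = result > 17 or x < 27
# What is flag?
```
Trace:
  result=9
  result=9, x=1
  result=9, x=1, flag=True

Final answer: True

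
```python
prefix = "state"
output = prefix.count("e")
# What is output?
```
Trace:
  prefix='state'
  prefix='state', output=1

Final answer: 1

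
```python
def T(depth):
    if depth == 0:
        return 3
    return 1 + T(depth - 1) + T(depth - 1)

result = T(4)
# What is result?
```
Call trace (a repeated sub-call is expanded the first time; later identical calls just restate its return value):
T(depth=4)
  T(depth=3)
    T(depth=2)
      T(depth=1)
        T(depth=0)
        -> return 3
        T(depth=0)
        -> return 3
      -> return 7
      T(depth=1) -> return 7  (same call as traced above)
    -> return 15
    T(depth=2) -> return 15  (same call as traced above)
  -> return 31
  T(depth=3) -> return 31  (same call as traced above)
-> return 63

Final answer: 63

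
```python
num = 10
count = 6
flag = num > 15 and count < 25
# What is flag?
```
Trace:
  num=10
  num=10, count=6
  num=10, count=6, flag=False

Final answer: False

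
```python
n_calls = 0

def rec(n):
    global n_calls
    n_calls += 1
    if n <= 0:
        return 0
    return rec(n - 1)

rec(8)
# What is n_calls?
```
Call trace:
rec(n=8)
  rec(n=7)
    rec(n=6)
      rec(n=5)
        rec(n=4)
          rec(n=3)
            rec(n=2)
              rec(n=1)
                rec(n=0)
                -> return 0
              -> return 0
            -> return 0
          -> return 0
        -> return 0
      -> return 0
    -> return 0
  -> return 0
-> return 0

n_calls is incremented once per call. rec is entered once for each n = 8, 7, 6, 5, 4, 3, 2, 1, 0 (the n <= 0 call returns without recursing), i.e. 8 + 1 calls.
n_calls = 9

Final answer: 9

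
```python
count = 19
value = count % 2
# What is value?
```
Trace:
  count=19
  count=19, value=1

Final answer: 1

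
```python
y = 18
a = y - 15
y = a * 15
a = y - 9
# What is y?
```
Trace:
  y=18
  y=18, a=3
  y=45, a=3
  y=45, a=36

Final answer: 45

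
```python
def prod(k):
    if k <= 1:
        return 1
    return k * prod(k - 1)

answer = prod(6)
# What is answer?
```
Call trace:
prod(k=6)
  prod(k=5)
    prod(k=4)
      prod(k=3)
        prod(k=2)
          prod(k=1)
          -> return 1
        -> return 2
      -> return 6
    -> return 24
  -> return 120
-> return 720

Final answer: 720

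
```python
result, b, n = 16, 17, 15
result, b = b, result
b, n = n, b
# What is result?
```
Trace:
  result=16, b=17, n=15
  result=17, b=16, n=15
  result=17, b=15, n=16

Final answer: 17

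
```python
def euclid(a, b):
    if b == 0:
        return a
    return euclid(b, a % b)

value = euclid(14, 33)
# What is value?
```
Call trace:
euclid(a=14, b=33)
  euclid(a=33, b=14)
    euclid(a=14, b=5)
      euclid(a=5, b=4)
        euclid(a=4, b=1)
          euclid(a=1, b=0)
          -> return 1
        -> return 1
      -> return 1
    -> return 1
  -> return 1
-> return 1

Final answer: 1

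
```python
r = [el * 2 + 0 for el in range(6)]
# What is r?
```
Trace:
  el=0
  el=1
  el=2
  el=3
  el=4
  el=5
  r=[0, 2, 4, 6, 8, 10]

Final answer: [0, 2, 4, 6, 8, 10]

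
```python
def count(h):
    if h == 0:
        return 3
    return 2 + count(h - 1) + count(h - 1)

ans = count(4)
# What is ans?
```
Call trace (a repeated sub-call is expanded the first time; later identical calls just restate its return value):
count(h=4)
  count(h=3)
    count(h=2)
      count(h=1)
        count(h=0)
        -> return 3
        count(h=0)
        -> return 3
      -> return 8
      count(h=1) -> return 8  (same call as traced above)
    -> return 18
    count(h=2) -> return 18  (same call as traced above)
  -> return 38
  count(h=3) -> return 38  (same call as traced above)
-> return 78

Final answer: 78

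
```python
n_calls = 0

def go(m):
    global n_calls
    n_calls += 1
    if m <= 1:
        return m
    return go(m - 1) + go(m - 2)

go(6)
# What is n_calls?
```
Call trace (a repeated sub-call is expanded the first time; later identical calls just restate its return value):
go(m=6)
  go(m=5)
    go(m=4)
      go(m=3)
        go(m=2)
          go(m=1)
          -> return 1
          go(m=0)
          -> return 0
        -> return 1
        go(m=1)
        -> return 1
      -> return 2
      go(m=2) -> return 1  (same call as traced above)
    -> return 3
    go(m=3) -> return 2  (same call as traced above)
  -> return 5
  go(m=4) -> return 3  (same call as traced above)
-> return 8

n_calls is incremented once per call, so count the calls in each subtree. Let C(m) = number of calls made by go(m).
C(0) = C(1) = 1 (base case, no recursion); C(m) = 1 + C(m - 1) + C(m - 2) otherwise.
C(2) = 1 + C(1) + C(0) = 1 + 1 + 1 = 3
C(3) = 1 + C(2) + C(1) = 1 + 3 + 1 = 5
C(4) = 1 + C(3) + C(2) = 1 + 5 + 3 = 9
C(5) = 1 + C(4) + C(3) = 1 + 9 + 5 = 15
C(6) = 1 + C(5) + C(4) = 1 + 15 + 9 = 25
n_calls = C(6) = 25

Final answer: 25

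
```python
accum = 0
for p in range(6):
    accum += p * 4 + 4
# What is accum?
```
Trace:
  accum=0
  accum=4, p=0
  accum=12, p=1
  accum=24, p=2
  accum=40, p=3
  accum=60, p=4
  accum=84, p=5

Final answer: 84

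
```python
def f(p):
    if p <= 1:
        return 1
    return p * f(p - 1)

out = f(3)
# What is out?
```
Call trace:
f(p=3)
  f(p=2)
    f(p=1)
    -> return 1
  -> return 2
-> return 6

Final answer: 6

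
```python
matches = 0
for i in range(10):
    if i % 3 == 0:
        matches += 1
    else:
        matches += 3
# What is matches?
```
Trace:
  matches=0
  matches=1, i=0
  matches=4, i=1
  matches=7, i=2
  matches=8, i=3
  matches=11, i=4
  matches=14, i=5
  matches=15, i=6
  matches=18, i=7
  matches=21, i=8
  matches=22, i=9

Final answer: 22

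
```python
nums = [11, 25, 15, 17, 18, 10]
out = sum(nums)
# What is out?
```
Trace:
  nums=[11, 25, 15, 17, 18, 10]
  nums=[11, 25, 15, 17, 18, 10], out=96

Final answer: 96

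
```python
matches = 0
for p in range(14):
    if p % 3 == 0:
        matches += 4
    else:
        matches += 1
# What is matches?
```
Trace:
  matches=0
  matches=4, p=0
  matches=5, p=1
  matches=6, p=2
  matches=10, p=3
  matches=11, p=4
  matches=12, p=5
  matches=16, p=6
  matches=17, p=7
  matches=18, p=8
  matches=22, p=9
  matches=23, p=10
  matches=24, p=11
  matches=28, p=12
  matches=29, p=13

Final answer: 29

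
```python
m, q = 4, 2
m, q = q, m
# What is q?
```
Trace:
  m=4, q=2
  m=2, q=4

Final answer: 4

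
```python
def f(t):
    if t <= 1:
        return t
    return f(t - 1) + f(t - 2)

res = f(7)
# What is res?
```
Call trace (a repeated sub-call is expanded the first time; later identical calls just restate its return value):
f(t=7)
  f(t=6)
    f(t=5)
      f(t=4)
        f(t=3)
          f(t=2)
            f(t=1)
            -> return 1
            f(t=0)
            -> return 0
          -> return 1
          f(t=1)
          -> return 1
        -> return 2
        f(t=2) -> return 1  (same call as traced above)
      -> return 3
      f(t=3) -> return 2  (same call as traced above)
    -> return 5
    f(t=4) -> return 3  (same call as traced above)
  -> return 8
  f(t=5) -> return 5  (same call as traced above)
-> return 13

Final answer: 13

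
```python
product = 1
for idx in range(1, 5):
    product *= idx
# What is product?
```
Trace:
  product=1
  product=1, idx=1
  product=2, idx=2
  product=6, idx=3
  product=24, idx=4

Final answer: 24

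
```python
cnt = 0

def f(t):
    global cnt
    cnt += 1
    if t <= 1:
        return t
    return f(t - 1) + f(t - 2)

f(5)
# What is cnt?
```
Call trace (a repeated sub-call is expanded the first time; later identical calls just restate its return value):
f(t=5)
  f(t=4)
    f(t=3)
      f(t=2)
        f(t=1)
        -> return 1
        f(t=0)
        -> return 0
      -> return 1
      f(t=1)
      -> return 1
    -> return 2
    f(t=2) -> return 1  (same call as traced above)
  -> return 3
  f(t=3) -> return 2  (same call as traced above)
-> return 5

cnt is incremented once per call, so count the calls in each subtree. Let C(t) = number of calls made by f(t).
C(0) = C(1) = 1 (base case, no recursion); C(t) = 1 + C(t - 1) + C(t - 2) otherwise.
C(2) = 1 + C(1) + C(0) = 1 + 1 + 1 = 3
C(3) = 1 + C(2) + C(1) = 1 + 3 + 1 = 5
C(4) = 1 + C(3) + C(2) = 1 + 5 + 3 = 9
C(5) = 1 + C(4) + C(3) = 1 + 9 + 5 = 15
cnt = C(5) = 15

Final answer: 15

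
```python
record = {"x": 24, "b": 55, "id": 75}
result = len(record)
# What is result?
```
Trace:
  record={'x': 24, 'b': 55, 'id': 75}
  record={'x': 24, 'b': 55, 'id': 75}, result=3

Final answer: 3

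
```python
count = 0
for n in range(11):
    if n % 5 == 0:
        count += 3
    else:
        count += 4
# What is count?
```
Trace:
  count=0
  count=3, n=0
  count=7, n=1
  count=11, n=2
  count=15, n=3
  count=19, n=4
  count=22, n=5
  count=26, n=6
  count=30, n=7
  count=34, n=8
  count=38, n=9
  count=41, n=10

Final answer: 41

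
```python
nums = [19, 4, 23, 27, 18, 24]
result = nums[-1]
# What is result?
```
Trace:
  nums=[19, 4, 23, 27, 18, 24]
  nums=[19, 4, 23, 27, 18, 24], result=24

Final answer: 24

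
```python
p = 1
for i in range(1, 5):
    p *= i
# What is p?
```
Trace:
  p=1
  p=1, i=1
  p=2, i=2
  p=6, i=3
  p=24, i=4

Final answer: 24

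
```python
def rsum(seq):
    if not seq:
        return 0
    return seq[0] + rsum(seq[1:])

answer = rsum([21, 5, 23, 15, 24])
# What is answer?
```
Call trace:
rsum(seq=[21, 5, 23, 15, 24])
  rsum(seq=[5, 23, 15, 24])
    rsum(seq=[23, 15, 24])
      rsum(seq=[15, 24])
        rsum(seq=[24])
          rsum(seq=[])
          -> return 0
        -> return 24
      -> return 39
    -> return 62
  -> return 67
-> return 88

Final answer: 88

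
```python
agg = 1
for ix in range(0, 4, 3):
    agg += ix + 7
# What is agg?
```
Trace:
  agg=1
  agg=8, ix=0
  agg=18, ix=3

Final answer: 18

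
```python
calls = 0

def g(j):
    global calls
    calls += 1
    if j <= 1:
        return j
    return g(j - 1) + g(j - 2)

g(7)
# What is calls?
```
Call trace (a repeated sub-call is expanded the first time; later identical calls just restate its return value):
g(j=7)
  g(j=6)
    g(j=5)
      g(j=4)
        g(j=3)
          g(j=2)
            g(j=1)
            -> return 1
            g(j=0)
            -> return 0
          -> return 1
          g(j=1)
          -> return 1
        -> return 2
        g(j=2) -> return 1  (same call as traced above)
      -> return 3
      g(j=3) -> return 2  (same call as traced above)
    -> return 5
    g(j=4) -> return 3  (same call as traced above)
  -> return 8
  g(j=5) -> return 5  (same call as traced above)
-> return 13

calls is incremented once per call, so count the calls in each subtree. Let C(j) = number of calls made by g(j).
C(0) = C(1) = 1 (base case, no recursion); C(j) = 1 + C(j - 1) + C(j - 2) otherwise.
C(2) = 1 + C(1) + C(0) = 1 + 1 + 1 = 3
C(3) = 1 + C(2) + C(1) = 1 + 3 + 1 = 5
C(4) = 1 + C(3) + C(2) = 1 + 5 + 3 = 9
C(5) = 1 + C(4) + C(3) = 1 + 9 + 5 = 15
C(6) = 1 + C(5) + C(4) = 1 + 15 + 9 = 25
C(7) = 1 + C(6) + C(5) = 1 + 25 + 15 = 41
calls = C(7) = 41

Final answer: 41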